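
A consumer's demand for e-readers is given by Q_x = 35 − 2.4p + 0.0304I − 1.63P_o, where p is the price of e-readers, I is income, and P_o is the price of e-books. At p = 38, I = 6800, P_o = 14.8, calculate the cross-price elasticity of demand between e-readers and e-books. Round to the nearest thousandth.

-0.191

At the given point, Q_x = 35 − 2.4(38) + 0.0304(6800) − 1.63(14.8) = 35 − 91.2 + 206.72 − 24.124 = 126.396.
∂Q_x/∂P_o = −1.63, so E_xy = -1.63·(14.8/126.396) ≈ -0.191.
E_xy < 0: the goods are complements.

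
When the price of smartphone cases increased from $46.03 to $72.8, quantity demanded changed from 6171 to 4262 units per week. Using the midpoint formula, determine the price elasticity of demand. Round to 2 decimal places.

%ΔQ = (4262 − 6171)/[(6171 + 4262)/2] = -1909/5216.5 ≈ -0.3660.
%ΔP = (72.8 − 46.03)/[(46.03 + 72.8)/2] = 26.77/59.415 ≈ 0.4506.
Arc elasticity E = %ΔQ/%ΔP ≈ -0.3660/0.4506 ≈ -0.81.
|E| < 1: demand is inelastic over this range.

-0.81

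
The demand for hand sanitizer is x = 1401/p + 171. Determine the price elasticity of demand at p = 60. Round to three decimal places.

-0.120

At p = 60, x = 194.35.
dx/dp = −1401/p² = −0.3892.
Point elasticity E = (dx/dp)·(p/x) = -0.3892 × 60/194.35 ≈ -0.120.
|E| < 1, so demand is inelastic at this price.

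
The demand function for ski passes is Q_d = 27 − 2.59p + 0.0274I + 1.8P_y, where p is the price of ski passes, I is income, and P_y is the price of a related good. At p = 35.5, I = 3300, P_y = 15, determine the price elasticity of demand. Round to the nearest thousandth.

-1.752

Substituting, Q_d = 27 − 2.59(35.5) + 0.0274(3300) + 1.8(15) = 27 − 91.945 + 90.42 + 27 = 52.475.
∂Q_d/∂p = −2.59, so E_p = (−2.59)·(35.5/52.475) ≈ -1.752.
|E_p| > 1: demand is elastic.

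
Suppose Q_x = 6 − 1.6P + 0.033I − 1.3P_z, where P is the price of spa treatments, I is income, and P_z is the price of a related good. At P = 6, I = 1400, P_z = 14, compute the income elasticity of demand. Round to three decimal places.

Q_x = 6 − 1.6(6) + 0.033(1400) − 1.3(14) = 6 − 9.6 + 46.2 − 18.2 = 24.4.
∂Q_x/∂I = +0.033, so E_I = 0.033·(1400/24.4) ≈ 1.893.
E_I > 1: normal good (luxury).

1.893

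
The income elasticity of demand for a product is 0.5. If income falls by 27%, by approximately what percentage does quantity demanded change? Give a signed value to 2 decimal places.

%ΔQ ≈ E × %ΔI = (0.5) × (-27%) = -13.50%.

-13.50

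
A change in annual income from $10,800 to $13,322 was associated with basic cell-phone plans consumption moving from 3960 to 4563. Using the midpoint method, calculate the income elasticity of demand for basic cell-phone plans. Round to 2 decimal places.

%ΔQ = (4563 − 3960)/[(3960+4563)/2] = 603/4261.5 ≈ 0.1415.
%ΔI = (13,322 − 10,800)/[(10,800+13,322)/2] = 2522/12061 ≈ 0.2091.
E_I = %ΔQ/%ΔI ≈ 0.68.
E_I ∈ (0,1): normal good (necessity).

0.68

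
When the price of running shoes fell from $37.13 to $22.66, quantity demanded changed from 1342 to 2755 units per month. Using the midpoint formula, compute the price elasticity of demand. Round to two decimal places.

%ΔQ = (2755 − 1342)/[(1342 + 2755)/2] = 1413/2048.5 ≈ 0.6898.
%Δp = (22.66 − 37.13)/[(37.13 + 22.66)/2] = -14.47/29.895 ≈ -0.4840.
Arc elasticity E = %ΔQ/%Δp ≈ 0.6898/-0.4840 ≈ -1.43.
|E| > 1: demand is elastic over this range.

-1.43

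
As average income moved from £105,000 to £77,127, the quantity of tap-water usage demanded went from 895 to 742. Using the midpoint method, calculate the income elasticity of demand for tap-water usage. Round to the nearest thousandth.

0.611

%ΔQ = (742 − 895)/[(895+742)/2] = -153/818.5 ≈ -0.1869.
%ΔI = (77,127 − 105,000)/[(105,000+77,127)/2] = -27873/91063.5 ≈ -0.3061.
E_I = %ΔQ/%ΔI ≈ 0.611.
E_I ∈ (0,1): normal good (necessity).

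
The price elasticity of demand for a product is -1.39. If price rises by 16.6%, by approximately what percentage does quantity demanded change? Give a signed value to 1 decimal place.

-23.1

%ΔQ ≈ E × %ΔP = (-1.39) × (16.6%) ≈ -23.1%.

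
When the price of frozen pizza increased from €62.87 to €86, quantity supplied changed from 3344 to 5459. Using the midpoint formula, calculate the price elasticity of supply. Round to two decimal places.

%Δq = (5459 − 3344)/[(3344 + 5459)/2] = 2115/4401.5 ≈ 0.4805.
%ΔP = (86 − 62.87)/[(62.87 + 86)/2] = 23.13/74.435 ≈ 0.3107.
Arc elasticity E = %Δq/%ΔP ≈ 0.4805/0.3107 ≈ 1.55.
|E| > 1: supply is elastic over this range.

1.55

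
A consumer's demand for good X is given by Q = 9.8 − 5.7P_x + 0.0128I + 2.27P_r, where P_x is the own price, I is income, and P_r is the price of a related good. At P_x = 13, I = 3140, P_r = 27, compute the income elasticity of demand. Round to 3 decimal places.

Substituting, Q = 9.8 − 5.7(13) + 0.0128(3140) + 2.27(27) = 9.8 − 74.1 + 40.192 + 61.29 = 37.182.
∂Q/∂I = +0.0128, so E_I = 0.0128·(3140/37.182) ≈ 1.081.
E_I > 1: normal good (luxury).

1.081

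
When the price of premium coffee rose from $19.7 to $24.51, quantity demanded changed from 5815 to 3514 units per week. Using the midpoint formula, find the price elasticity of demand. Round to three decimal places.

%Δq = (3514 − 5815)/[(5815 + 3514)/2] = -2301/4664.5 ≈ -0.4933.
%Δp = (24.51 − 19.7)/[(19.7 + 24.51)/2] = 4.81/22.105 ≈ 0.2176.
Arc elasticity E = %Δq/%Δp ≈ -0.4933/0.2176 ≈ -2.267.
|E| > 1: demand is elastic over this range.

-2.267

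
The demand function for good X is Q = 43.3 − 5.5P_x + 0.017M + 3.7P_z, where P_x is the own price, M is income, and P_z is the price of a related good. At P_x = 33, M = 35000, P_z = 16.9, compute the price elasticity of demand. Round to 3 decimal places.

-0.349

First evaluate Q: 43.3 − 5.5(33) + 0.017(35000) + 3.7(16.9) = 43.3 − 181.5 + 595 + 62.53 = 519.33.
∂Q/∂P_x = −5.5, so E_p = (−5.5)·(33/519.33) ≈ -0.349.
|E_p| < 1: demand is inelastic.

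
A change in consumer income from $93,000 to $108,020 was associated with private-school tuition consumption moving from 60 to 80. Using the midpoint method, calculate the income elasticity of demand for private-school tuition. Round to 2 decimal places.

%ΔQ = (80 − 60)/[(60+80)/2] = 20/70 ≈ 0.2857.
%ΔI = (108,020 − 93,000)/[(93,000+108,020)/2] = 15020/100510 ≈ 0.1494.
E_I = %ΔQ/%ΔI ≈ 1.91.
E_I > 1: normal good (luxury).

1.91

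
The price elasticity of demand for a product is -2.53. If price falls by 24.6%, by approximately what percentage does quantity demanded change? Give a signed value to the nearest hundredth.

62.24

%ΔQ ≈ E × %ΔP = (-2.53) × (-24.6%) ≈ 62.24%.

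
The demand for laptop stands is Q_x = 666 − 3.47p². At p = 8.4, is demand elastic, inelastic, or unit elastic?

At p = 8.4, Q_x = 421.1568.
dQ_x/dp = −2·3.47·p = −58.296.
Point elasticity E = (dQ_x/dp)·(p/Q_x) = -58.296 × 8.4/421.1568 ≈ -1.163.
|E| ≈ 1.163 > 1, so demand is elastic.

elastic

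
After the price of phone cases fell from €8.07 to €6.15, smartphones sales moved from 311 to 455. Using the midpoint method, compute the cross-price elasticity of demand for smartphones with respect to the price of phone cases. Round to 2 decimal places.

%ΔQ_x = (455 − 311)/[(311+455)/2] = 144/383 ≈ 0.3760.
%ΔP_y = (6.15 − 8.07)/[(8.07+6.15)/2] ≈ -0.2700.
E_xy = 0.3760/-0.2700 ≈ -1.39.
E_xy < 0, so smartphones and phone cases are complements.

-1.39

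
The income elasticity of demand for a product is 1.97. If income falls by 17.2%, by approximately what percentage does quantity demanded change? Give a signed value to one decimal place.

%ΔQ ≈ E × %ΔI = (1.97) × (-17.2%) ≈ -33.9%.

-33.9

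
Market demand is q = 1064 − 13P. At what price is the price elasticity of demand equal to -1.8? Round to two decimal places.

52.62

Set −bP/(a − bP) = −1.8 ⇒ bP = 1.8(a − bP) ⇒ bP(1+1.8) = 1.8·a.
P = 1.8·1064/(13·2.8) ≈ 52.62.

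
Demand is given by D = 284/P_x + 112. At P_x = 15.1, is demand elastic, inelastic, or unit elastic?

inelastic

At P_x = 15.1, D = 130.8079.
dD/dP_x = −284/P_x² = −1.2456.
Point elasticity E = (dD/dP_x)·(P_x/D) = -1.2456 × 15.1/130.8079 ≈ -0.144.
|E| ≈ 0.144 < 1, so demand is inelastic.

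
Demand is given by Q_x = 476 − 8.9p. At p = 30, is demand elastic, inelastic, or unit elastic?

elastic

At p = 30, Q_x = 209.
dQ_x/dp = −8.9.
Point elasticity E = (dQ_x/dp)·(p/Q_x) = -8.9 × 30/209 ≈ -1.278.
|E| ≈ 1.278 > 1, so demand is elastic.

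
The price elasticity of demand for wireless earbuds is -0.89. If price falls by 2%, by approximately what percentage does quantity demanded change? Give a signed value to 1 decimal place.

1.8

%ΔQ ≈ E × %ΔP = (-0.89) × (-2%) ≈ 1.8%.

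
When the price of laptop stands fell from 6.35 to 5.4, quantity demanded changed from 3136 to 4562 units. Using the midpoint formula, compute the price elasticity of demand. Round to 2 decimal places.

%ΔQ = (4562 − 3136)/[(3136 + 4562)/2] = 1426/3849 ≈ 0.3705.
%ΔP = (5.4 − 6.35)/[(6.35 + 5.4)/2] = -0.95/5.875 ≈ -0.1617.
Arc elasticity E = %ΔQ/%ΔP ≈ 0.3705/-0.1617 ≈ -2.29.
|E| > 1: demand is elastic over this range.

-2.29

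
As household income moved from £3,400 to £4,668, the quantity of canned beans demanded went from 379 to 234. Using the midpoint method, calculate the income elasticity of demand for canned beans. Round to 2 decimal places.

%ΔQ = (234 − 379)/[(379+234)/2] = -145/306.5 ≈ -0.4731.
%ΔI = (4,668 − 3,400)/[(3,400+4,668)/2] = 1268/4034 ≈ 0.3143.
E_I = %ΔQ/%ΔI ≈ -1.51.
E_I < 0: inferior good.

-1.51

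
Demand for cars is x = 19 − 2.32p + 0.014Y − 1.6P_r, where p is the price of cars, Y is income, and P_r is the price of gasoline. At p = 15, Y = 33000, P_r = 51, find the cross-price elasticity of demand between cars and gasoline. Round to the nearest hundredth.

At the given point, x = 19 − 2.32(15) + 0.014(33000) − 1.6(51) = 19 − 34.8 + 462 − 81.6 = 364.6.
∂x/∂P_r = −1.6, so E_xy = -1.6·(51/364.6) ≈ -0.22.
E_xy < 0: the goods are complements.

-0.22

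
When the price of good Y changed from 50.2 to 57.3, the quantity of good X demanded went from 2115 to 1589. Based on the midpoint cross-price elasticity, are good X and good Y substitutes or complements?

complements

%ΔQ_x = (1589 − 2115)/[(2115+1589)/2] = -526/1852 ≈ -0.2840.
%ΔP_y = (57.3 − 50.2)/[(50.2+57.3)/2] ≈ 0.1321.
E_xy = -0.2840/0.1321 ≈ -2.150.
E_xy < 0, so the goods are complements.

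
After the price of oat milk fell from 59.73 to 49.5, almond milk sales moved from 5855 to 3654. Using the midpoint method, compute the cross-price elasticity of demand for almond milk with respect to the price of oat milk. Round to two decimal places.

%ΔQ_x = (3654 − 5855)/[(5855+3654)/2] = -2201/4754.5 ≈ -0.4629.
%ΔP_y = (49.5 − 59.73)/[(59.73+49.5)/2] ≈ -0.1873.
E_xy = -0.4629/-0.1873 ≈ 2.47.
E_xy > 0, so almond milk and oat milk are substitutes.

2.47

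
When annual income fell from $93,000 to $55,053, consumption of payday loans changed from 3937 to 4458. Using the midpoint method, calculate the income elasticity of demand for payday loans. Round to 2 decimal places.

%ΔQ = (4458 − 3937)/[(3937+4458)/2] = 521/4197.5 ≈ 0.1241.
%ΔM = (55,053 − 93,000)/[(93,000+55,053)/2] = -37947/74026.5 ≈ -0.5126.
E_I = %ΔQ/%ΔM ≈ -0.24.
E_I < 0: inferior good.

-0.24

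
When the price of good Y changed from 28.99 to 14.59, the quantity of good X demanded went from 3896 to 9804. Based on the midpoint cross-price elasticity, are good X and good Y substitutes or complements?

complements

%ΔQ_x = (9804 − 3896)/[(3896+9804)/2] = 5908/6850 ≈ 0.8625.
%ΔP_y = (14.59 − 28.99)/[(28.99+14.59)/2] ≈ -0.6609.
E_xy = 0.8625/-0.6609 ≈ -1.305.
E_xy < 0, so the goods are complements.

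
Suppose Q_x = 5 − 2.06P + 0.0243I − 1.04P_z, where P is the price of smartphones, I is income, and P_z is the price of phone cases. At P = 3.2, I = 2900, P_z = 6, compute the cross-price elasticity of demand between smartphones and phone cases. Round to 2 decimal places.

Q_x = 5 − 2.06(3.2) + 0.0243(2900) − 1.04(6) = 5 − 6.592 + 70.47 − 6.24 = 62.638.
∂Q_x/∂P_z = −1.04, so E_xy = -1.04·(6/62.638) ≈ -0.10.
E_xy < 0: the goods are complements.

-0.10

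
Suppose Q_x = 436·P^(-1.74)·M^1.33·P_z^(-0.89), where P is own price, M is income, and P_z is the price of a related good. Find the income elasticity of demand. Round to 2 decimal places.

1.33

For a Cobb–Douglas (constant-elasticity) form Q_x = A·M^α·…, the elasticity with respect to M equals the exponent α at every point.
Here the exponent on M is 1.33, so the income elasticity of demand is 1.33.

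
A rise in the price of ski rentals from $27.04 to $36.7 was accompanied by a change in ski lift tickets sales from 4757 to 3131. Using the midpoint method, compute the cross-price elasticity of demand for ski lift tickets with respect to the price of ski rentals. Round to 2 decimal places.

-1.36

%ΔQ_x = (3131 − 4757)/[(4757+3131)/2] = -1626/3944 ≈ -0.4123.
%ΔP_y = (36.7 − 27.04)/[(27.04+36.7)/2] ≈ 0.3031.
E_xy = -0.4123/0.3031 ≈ -1.36.
E_xy < 0, so ski lift tickets and ski rentals are complements.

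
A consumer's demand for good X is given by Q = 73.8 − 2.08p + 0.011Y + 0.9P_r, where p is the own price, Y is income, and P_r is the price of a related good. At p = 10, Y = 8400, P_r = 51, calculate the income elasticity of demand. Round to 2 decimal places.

At the given point, Q = 73.8 − 2.08(10) + 0.011(8400) + 0.9(51) = 73.8 − 20.8 + 92.4 + 45.9 = 191.3.
∂Q/∂Y = +0.011, so E_I = 0.011·(8400/191.3) ≈ 0.48.
E_I ∈ (0,1): normal good (necessity).

0.48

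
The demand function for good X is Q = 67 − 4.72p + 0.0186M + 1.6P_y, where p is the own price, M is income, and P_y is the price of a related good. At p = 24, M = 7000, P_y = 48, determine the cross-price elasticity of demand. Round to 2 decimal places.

Substituting, Q = 67 − 4.72(24) + 0.0186(7000) + 1.6(48) = 67 − 113.28 + 130.2 + 76.8 = 160.72.
∂Q/∂P_y = +1.6, so E_xy = 1.6·(48/160.72) ≈ 0.48.
E_xy > 0: the goods are substitutes.

0.48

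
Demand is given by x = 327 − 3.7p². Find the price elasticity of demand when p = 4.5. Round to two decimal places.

At p = 4.5, x = 252.075.
dx/dp = −2·3.7·p = −33.3.
Point elasticity E = (dx/dp)·(p/x) = -33.3 × 4.5/252.075 ≈ -0.59.
|E| < 1, so demand is inelastic at this price.

-0.59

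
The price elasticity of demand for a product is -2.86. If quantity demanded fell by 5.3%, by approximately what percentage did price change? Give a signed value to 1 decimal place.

%ΔQ ≈ E × %ΔP ⇒ %ΔP = %ΔQ / E = (-5.3%)/(-2.86) ≈ 1.9%.

1.9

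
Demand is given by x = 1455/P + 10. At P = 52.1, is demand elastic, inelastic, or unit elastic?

At P = 52.1, x = 37.9271.
dx/dP = −1455/P² = −0.536.
Point elasticity E = (dx/dP)·(P/x) = -0.536 × 52.1/37.9271 ≈ -0.736.
|E| ≈ 0.736 < 1, so demand is inelastic.

inelastic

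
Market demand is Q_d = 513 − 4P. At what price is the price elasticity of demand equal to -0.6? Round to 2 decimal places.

48.09

Set −bP/(a − bP) = −0.6 ⇒ bP = 0.6(a − bP) ⇒ bP(1+0.6) = 0.6·a.
P = 0.6·513/(4·1.6) ≈ 48.09.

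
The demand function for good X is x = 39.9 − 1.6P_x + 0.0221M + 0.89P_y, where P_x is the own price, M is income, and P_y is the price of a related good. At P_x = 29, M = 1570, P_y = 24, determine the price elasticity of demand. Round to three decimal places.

First evaluate x: 39.9 − 1.6(29) + 0.0221(1570) + 0.89(24) = 39.9 − 46.4 + 34.697 + 21.36 = 49.557.
∂x/∂P_x = −1.6, so E_p = (−1.6)·(29/49.557) ≈ -0.936.
|E_p| < 1: demand is inelastic.

-0.936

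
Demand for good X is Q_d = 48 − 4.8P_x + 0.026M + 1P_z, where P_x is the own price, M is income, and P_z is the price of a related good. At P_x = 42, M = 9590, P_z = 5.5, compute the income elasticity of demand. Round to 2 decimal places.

Substituting, Q_d = 48 − 4.8(42) + 0.026(9590) + 1(5.5) = 48 − 201.6 + 249.34 + 5.5 = 101.24.
∂Q_d/∂M = +0.026, so E_I = 0.026·(9590/101.24) ≈ 2.46.
E_I > 1: normal good (luxury).

2.46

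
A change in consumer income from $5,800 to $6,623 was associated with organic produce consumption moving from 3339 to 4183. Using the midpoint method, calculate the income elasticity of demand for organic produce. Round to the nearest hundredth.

%ΔQ = (4183 − 3339)/[(3339+4183)/2] = 844/3761 ≈ 0.2244.
%ΔI = (6,623 − 5,800)/[(5,800+6,623)/2] = 823/6211.5 ≈ 0.1325.
E_I = %ΔQ/%ΔI ≈ 1.69.
E_I > 1: normal good (luxury).

1.69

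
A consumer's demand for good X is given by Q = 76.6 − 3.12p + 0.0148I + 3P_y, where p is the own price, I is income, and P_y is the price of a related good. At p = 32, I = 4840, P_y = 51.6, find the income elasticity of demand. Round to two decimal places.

0.35

First evaluate Q: 76.6 − 3.12(32) + 0.0148(4840) + 3(51.6) = 76.6 − 99.84 + 71.632 + 154.8 = 203.192.
∂Q/∂I = +0.0148, so E_I = 0.0148·(4840/203.192) ≈ 0.35.
E_I ∈ (0,1): normal good (necessity).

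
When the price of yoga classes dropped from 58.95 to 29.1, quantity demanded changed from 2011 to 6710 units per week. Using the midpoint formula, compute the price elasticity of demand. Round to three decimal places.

%Δq = (6710 − 2011)/[(2011 + 6710)/2] = 4699/4360.5 ≈ 1.0776.
%Δp = (29.1 − 58.95)/[(58.95 + 29.1)/2] = -29.85/44.025 ≈ -0.6780.
Arc elasticity E = %Δq/%Δp ≈ 1.0776/-0.6780 ≈ -1.589.
|E| > 1: demand is elastic over this range.

-1.589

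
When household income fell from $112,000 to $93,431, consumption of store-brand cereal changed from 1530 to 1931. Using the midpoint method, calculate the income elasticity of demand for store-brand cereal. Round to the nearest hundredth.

%ΔQ = (1931 − 1530)/[(1530+1931)/2] = 401/1730.5 ≈ 0.2317.
%ΔY = (93,431 − 112,000)/[(112,000+93,431)/2] = -18569/102715.5 ≈ -0.1808.
E_I = %ΔQ/%ΔY ≈ -1.28.
E_I < 0: inferior good.

-1.28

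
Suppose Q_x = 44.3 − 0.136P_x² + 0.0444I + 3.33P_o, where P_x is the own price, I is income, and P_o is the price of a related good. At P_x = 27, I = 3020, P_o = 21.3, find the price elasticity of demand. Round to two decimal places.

First evaluate Q_x: 44.3 − 0.136(27)² + 0.0444(3020) + 3.33(21.3) = 44.3 − 99.144 + 134.088 + 70.929 = 150.173.
∂Q_x/∂P_x = −2·0.136·P_x = -7.344, so E_p = -7.344·(27/150.173) ≈ -1.32.
|E_p| > 1: demand is elastic.

-1.32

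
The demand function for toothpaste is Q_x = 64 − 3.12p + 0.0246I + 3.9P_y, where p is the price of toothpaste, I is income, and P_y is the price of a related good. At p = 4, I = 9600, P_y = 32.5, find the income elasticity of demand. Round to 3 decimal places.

Q_x = 64 − 3.12(4) + 0.0246(9600) + 3.9(32.5) = 64 − 12.48 + 236.16 + 126.75 = 414.43.
∂Q_x/∂I = +0.0246, so E_I = 0.0246·(9600/414.43) ≈ 0.570.
E_I ∈ (0,1): normal good (necessity).

0.570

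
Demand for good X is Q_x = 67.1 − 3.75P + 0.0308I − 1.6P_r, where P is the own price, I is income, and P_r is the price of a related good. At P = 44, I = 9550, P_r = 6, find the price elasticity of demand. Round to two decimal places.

Substituting, Q_x = 67.1 − 3.75(44) + 0.0308(9550) − 1.6(6) = 67.1 − 165 + 294.14 − 9.6 = 186.64.
∂Q_x/∂P = −3.75, so E_p = (−3.75)·(44/186.64) ≈ -0.88.
|E_p| < 1: demand is inelastic.

-0.88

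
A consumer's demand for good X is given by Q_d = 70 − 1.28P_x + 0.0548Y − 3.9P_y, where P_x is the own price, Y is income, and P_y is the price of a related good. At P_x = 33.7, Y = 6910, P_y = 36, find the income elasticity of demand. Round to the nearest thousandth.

1.428

First evaluate Q_d: 70 − 1.28(33.7) + 0.0548(6910) − 3.9(36) = 70 − 43.136 + 378.668 − 140.4 = 265.132.
∂Q_d/∂Y = +0.0548, so E_I = 0.0548·(6910/265.132) ≈ 1.428.
E_I > 1: normal good (luxury).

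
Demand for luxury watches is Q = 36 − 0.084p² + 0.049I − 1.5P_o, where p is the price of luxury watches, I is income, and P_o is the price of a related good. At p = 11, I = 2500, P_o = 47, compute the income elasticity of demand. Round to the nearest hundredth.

First evaluate Q: 36 − 0.084(11)² + 0.049(2500) − 1.5(47) = 36 − 10.164 + 122.5 − 70.5 = 77.836.
∂Q/∂I = +0.049, so E_I = 0.049·(2500/77.836) ≈ 1.57.
E_I > 1: normal good (luxury).

1.57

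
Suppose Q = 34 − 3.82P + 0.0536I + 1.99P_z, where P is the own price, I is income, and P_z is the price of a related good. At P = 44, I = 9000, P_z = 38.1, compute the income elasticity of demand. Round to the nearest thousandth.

1.137

Evaluating quantity at (P, I, P_z) gives Q = 34 − 3.82(44) + 0.0536(9000) + 1.99(38.1) = 34 − 168.08 + 482.4 + 75.819 = 424.139.
∂Q/∂I = +0.0536, so E_I = 0.0536·(9000/424.139) ≈ 1.137.
E_I > 1: normal good (luxury).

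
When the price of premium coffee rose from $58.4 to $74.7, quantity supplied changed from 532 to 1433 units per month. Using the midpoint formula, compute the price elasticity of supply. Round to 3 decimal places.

3.744

%ΔQ = (1433 − 532)/[(532 + 1433)/2] = 901/982.5 ≈ 0.9170.
%Δp = (74.7 − 58.4)/[(58.4 + 74.7)/2] = 16.3/66.55 ≈ 0.2449.
Arc elasticity E = %ΔQ/%Δp ≈ 0.9170/0.2449 ≈ 3.744.
|E| > 1: supply is elastic over this range.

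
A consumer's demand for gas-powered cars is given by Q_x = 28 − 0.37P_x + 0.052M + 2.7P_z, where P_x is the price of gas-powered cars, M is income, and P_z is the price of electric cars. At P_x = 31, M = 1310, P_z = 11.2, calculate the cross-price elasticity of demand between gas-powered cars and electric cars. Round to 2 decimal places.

0.26

Substituting, Q_x = 28 − 0.37(31) + 0.052(1310) + 2.7(11.2) = 28 − 11.47 + 68.12 + 30.24 = 114.89.
∂Q_x/∂P_z = +2.7, so E_xy = 2.7·(11.2/114.89) ≈ 0.26.
E_xy > 0: the goods are substitutes.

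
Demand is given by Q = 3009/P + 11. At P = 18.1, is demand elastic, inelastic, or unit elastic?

At P = 18.1, Q = 177.2431.
dQ/dP = −3009/P² = −9.1847.
Point elasticity E = (dQ/dP)·(P/Q) = -9.1847 × 18.1/177.2431 ≈ -0.938.
|E| ≈ 0.938 < 1, so demand is inelastic.

inelastic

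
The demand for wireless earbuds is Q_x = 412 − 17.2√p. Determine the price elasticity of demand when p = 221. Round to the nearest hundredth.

-0.82

At p = 221, Q_x = 156.3036.
dQ_x/dp = −17.2/(2√p) = −17.2/(2·14.8661).
Point elasticity E = (dQ_x/dp)·(p/Q_x) = -0.5785 × 221/156.3036 ≈ -0.82.
|E| < 1, so demand is inelastic at this price.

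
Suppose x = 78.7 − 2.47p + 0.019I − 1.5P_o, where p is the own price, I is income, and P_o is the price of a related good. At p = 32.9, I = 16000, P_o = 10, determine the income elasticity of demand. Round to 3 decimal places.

x = 78.7 − 2.47(32.9) + 0.019(16000) − 1.5(10) = 78.7 − 81.263 + 304 − 15 = 286.437.
∂x/∂I = +0.019, so E_I = 0.019·(16000/286.437) ≈ 1.061.
E_I > 1: normal good (luxury).

1.061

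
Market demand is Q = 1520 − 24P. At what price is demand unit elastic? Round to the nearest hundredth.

For linear demand Q = a − bP, E = −bP/(a − bP). |E| = 1 ⇒ bP = a − bP ⇒ P = a/(2b).
P = 1520/(2·24) ≈ 31.67.

31.67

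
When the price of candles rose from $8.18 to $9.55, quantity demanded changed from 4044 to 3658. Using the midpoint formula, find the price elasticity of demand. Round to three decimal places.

%ΔQ = (3658 − 4044)/[(4044 + 3658)/2] = -386/3851 ≈ -0.1002.
%ΔP = (9.55 − 8.18)/[(8.18 + 9.55)/2] = 1.37/8.865 ≈ 0.1545.
Arc elasticity E = %ΔQ/%ΔP ≈ -0.1002/0.1545 ≈ -0.649.
|E| < 1: demand is inelastic over this range.

-0.649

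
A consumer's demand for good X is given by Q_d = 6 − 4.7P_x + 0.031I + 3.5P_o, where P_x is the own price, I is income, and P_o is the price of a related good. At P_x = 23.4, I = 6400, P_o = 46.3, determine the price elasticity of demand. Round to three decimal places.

-0.429

Substituting, Q_d = 6 − 4.7(23.4) + 0.031(6400) + 3.5(46.3) = 6 − 109.98 + 198.4 + 162.05 = 256.47.
∂Q_d/∂P_x = −4.7, so E_p = (−4.7)·(23.4/256.47) ≈ -0.429.
|E_p| < 1: demand is inelastic.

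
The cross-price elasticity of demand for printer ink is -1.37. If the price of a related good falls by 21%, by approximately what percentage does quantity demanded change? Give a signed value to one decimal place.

28.8

%ΔQ ≈ E × %ΔP_y = (-1.37) × (-21%) ≈ 28.8%.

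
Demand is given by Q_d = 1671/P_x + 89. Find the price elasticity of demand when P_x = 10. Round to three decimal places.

At P_x = 10, Q_d = 256.1.
dQ_d/dP_x = −1671/P_x² = −16.71.
Point elasticity E = (dQ_d/dP_x)·(P_x/Q_d) = -16.71 × 10/256.1 ≈ -0.652.
|E| < 1, so demand is inelastic at this price.

-0.652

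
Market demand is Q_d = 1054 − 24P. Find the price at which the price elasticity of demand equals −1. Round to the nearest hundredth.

21.96

For linear demand Q_d = a − bP, E = −bP/(a − bP). |E| = 1 ⇒ bP = a − bP ⇒ P = a/(2b).
P = 1054/(2·24) ≈ 21.96.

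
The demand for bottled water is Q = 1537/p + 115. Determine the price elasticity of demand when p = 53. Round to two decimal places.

-0.20

At p = 53, Q = 144.
dQ/dp = −1537/p² = −0.5472.
Point elasticity E = (dQ/dp)·(p/Q) = -0.5472 × 53/144 ≈ -0.20.
|E| < 1, so demand is inelastic at this price.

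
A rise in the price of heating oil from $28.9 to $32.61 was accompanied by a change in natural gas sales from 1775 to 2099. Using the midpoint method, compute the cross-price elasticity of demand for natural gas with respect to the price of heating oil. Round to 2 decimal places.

1.39

%ΔQ_x = (2099 − 1775)/[(1775+2099)/2] = 324/1937 ≈ 0.1673.
%ΔP_y = (32.61 − 28.9)/[(28.9+32.61)/2] ≈ 0.1206.
E_xy = 0.1673/0.1206 ≈ 1.39.
E_xy > 0, so natural gas and heating oil are substitutes.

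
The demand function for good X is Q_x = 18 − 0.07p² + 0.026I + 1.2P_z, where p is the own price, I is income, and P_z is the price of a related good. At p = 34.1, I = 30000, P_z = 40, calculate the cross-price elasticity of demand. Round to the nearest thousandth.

0.063

Substituting, Q_x = 18 − 0.07(34.1)² + 0.026(30000) + 1.2(40) = 18 − 81.3967 + 780 + 48 = 764.6033.
∂Q_x/∂P_z = +1.2, so E_xy = 1.2·(40/764.6033) ≈ 0.063.
E_xy > 0: the goods are substitutes.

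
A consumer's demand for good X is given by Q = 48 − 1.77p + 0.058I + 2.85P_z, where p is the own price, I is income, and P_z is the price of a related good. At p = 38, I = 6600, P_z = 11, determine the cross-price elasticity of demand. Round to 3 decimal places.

0.079

First evaluate Q: 48 − 1.77(38) + 0.058(6600) + 2.85(11) = 48 − 67.26 + 382.8 + 31.35 = 394.89.
∂Q/∂P_z = +2.85, so E_xy = 2.85·(11/394.89) ≈ 0.079.
E_xy > 0: the goods are substitutes.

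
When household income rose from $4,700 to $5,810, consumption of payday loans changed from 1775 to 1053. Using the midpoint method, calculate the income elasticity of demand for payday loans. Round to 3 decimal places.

%ΔQ = (1053 − 1775)/[(1775+1053)/2] = -722/1414 ≈ -0.5106.
%ΔI = (5,810 − 4,700)/[(4,700+5,810)/2] = 1110/5255 ≈ 0.2112.
E_I = %ΔQ/%ΔI ≈ -2.417.
E_I < 0: inferior good.

-2.417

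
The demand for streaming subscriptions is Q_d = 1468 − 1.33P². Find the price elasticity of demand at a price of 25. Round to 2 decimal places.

-2.61

At P = 25, Q_d = 636.75.
dQ_d/dP = −2·1.33·P = −66.5.
Point elasticity E = (dQ_d/dP)·(P/Q_d) = -66.5 × 25/636.75 ≈ -2.61.
|E| > 1, so demand is elastic at this price.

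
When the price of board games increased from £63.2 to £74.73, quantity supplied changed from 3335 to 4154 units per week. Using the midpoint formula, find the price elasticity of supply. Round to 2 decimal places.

1.31

%Δq = (4154 − 3335)/[(3335 + 4154)/2] = 819/3744.5 ≈ 0.2187.
%Δp = (74.73 − 63.2)/[(63.2 + 74.73)/2] = 11.53/68.965 ≈ 0.1672.
Arc elasticity E = %Δq/%Δp ≈ 0.2187/0.1672 ≈ 1.31.
|E| > 1: supply is elastic over this range.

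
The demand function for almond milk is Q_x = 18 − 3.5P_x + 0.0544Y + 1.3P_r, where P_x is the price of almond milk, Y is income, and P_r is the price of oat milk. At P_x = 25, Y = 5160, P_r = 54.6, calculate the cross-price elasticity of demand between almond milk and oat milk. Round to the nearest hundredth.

Evaluating quantity at (P_x, Y, P_r) gives Q_x = 18 − 3.5(25) + 0.0544(5160) + 1.3(54.6) = 18 − 87.5 + 280.704 + 70.98 = 282.184.
∂Q_x/∂P_r = +1.3, so E_xy = 1.3·(54.6/282.184) ≈ 0.25.
E_xy > 0: the goods are substitutes.

0.25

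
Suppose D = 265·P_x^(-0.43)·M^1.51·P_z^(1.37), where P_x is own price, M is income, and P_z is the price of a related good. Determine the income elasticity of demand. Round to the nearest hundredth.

1.51

For a Cobb–Douglas (constant-elasticity) form D = A·M^α·…, the elasticity with respect to M equals the exponent α at every point.
Here the exponent on M is 1.51, so the income elasticity of demand is 1.51.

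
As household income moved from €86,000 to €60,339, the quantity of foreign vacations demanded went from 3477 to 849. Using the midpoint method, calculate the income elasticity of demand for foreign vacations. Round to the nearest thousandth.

3.464

%ΔQ = (849 − 3477)/[(3477+849)/2] = -2628/2163 ≈ -1.2150.
%ΔI = (60,339 − 86,000)/[(86,000+60,339)/2] = -25661/73169.5 ≈ -0.3507.
E_I = %ΔQ/%ΔI ≈ 3.464.
E_I > 1: normal good (luxury).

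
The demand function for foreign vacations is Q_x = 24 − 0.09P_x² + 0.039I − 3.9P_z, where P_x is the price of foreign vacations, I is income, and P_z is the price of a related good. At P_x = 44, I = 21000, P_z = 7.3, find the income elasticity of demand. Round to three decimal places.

1.279

First evaluate Q_x: 24 − 0.09(44)² + 0.039(21000) − 3.9(7.3) = 24 − 174.24 + 819 − 28.47 = 640.29.
∂Q_x/∂I = +0.039, so E_I = 0.039·(21000/640.29) ≈ 1.279.
E_I > 1: normal good (luxury).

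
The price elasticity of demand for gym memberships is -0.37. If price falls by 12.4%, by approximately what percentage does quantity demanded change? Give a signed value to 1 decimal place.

4.6

%ΔQ ≈ E × %ΔP = (-0.37) × (-12.4%) ≈ 4.6%.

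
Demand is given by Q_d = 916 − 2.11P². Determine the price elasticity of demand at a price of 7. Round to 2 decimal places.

-0.25

At P = 7, Q_d = 812.61.
dQ_d/dP = −2·2.11·P = −29.54.
Point elasticity E = (dQ_d/dP)·(P/Q_d) = -29.54 × 7/812.61 ≈ -0.25.
|E| < 1, so demand is inelastic at this price.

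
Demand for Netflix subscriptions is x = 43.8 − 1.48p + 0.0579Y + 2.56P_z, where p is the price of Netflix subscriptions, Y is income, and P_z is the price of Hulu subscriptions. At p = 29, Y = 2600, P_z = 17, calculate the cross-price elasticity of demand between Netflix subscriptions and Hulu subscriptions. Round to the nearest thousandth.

0.223

Substituting, x = 43.8 − 1.48(29) + 0.0579(2600) + 2.56(17) = 43.8 − 42.92 + 150.54 + 43.52 = 194.94.
∂x/∂P_z = +2.56, so E_xy = 2.56·(17/194.94) ≈ 0.223.
E_xy > 0: the goods are substitutes.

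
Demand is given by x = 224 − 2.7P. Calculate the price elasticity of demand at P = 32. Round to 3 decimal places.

-0.628

At P = 32, x = 137.6.
dx/dP = −2.7.
Point elasticity E = (dx/dP)·(P/x) = -2.7 × 32/137.6 ≈ -0.628.
|E| < 1, so demand is inelastic at this price.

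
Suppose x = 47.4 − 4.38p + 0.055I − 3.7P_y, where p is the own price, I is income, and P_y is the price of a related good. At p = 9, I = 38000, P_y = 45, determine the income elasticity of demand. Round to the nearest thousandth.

1.082

First evaluate x: 47.4 − 4.38(9) + 0.055(38000) − 3.7(45) = 47.4 − 39.42 + 2090 − 166.5 = 1931.48.
∂x/∂I = +0.055, so E_I = 0.055·(38000/1931.48) ≈ 1.082.
E_I > 1: normal good (luxury).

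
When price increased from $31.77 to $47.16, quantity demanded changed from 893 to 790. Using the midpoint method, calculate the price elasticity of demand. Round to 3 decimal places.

-0.314

%ΔQ = (790 − 893)/[(893 + 790)/2] = -103/841.5 ≈ -0.1224.
%Δp = (47.16 − 31.77)/[(31.77 + 47.16)/2] = 15.39/39.465 ≈ 0.3900.
Arc elasticity E = %ΔQ/%Δp ≈ -0.1224/0.3900 ≈ -0.314.
|E| < 1: demand is inelastic over this range.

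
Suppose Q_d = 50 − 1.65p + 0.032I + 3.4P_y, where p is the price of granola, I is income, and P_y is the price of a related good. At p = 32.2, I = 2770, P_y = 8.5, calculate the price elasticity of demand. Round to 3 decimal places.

-0.464

Q_d = 50 − 1.65(32.2) + 0.032(2770) + 3.4(8.5) = 50 − 53.13 + 88.64 + 28.9 = 114.41.
∂Q_d/∂p = −1.65, so E_p = (−1.65)·(32.2/114.41) ≈ -0.464.
|E_p| < 1: demand is inelastic.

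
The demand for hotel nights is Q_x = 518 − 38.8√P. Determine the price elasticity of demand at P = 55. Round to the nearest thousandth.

-0.625

At P = 55, Q_x = 230.2515.
dQ_x/dP = −38.8/(2√P) = −38.8/(2·7.4162).
Point elasticity E = (dQ_x/dP)·(P/Q_x) = -2.6159 × 55/230.2515 ≈ -0.625.
|E| < 1, so demand is inelastic at this price.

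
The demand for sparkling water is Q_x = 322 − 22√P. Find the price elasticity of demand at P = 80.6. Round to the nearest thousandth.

-0.793

At P = 80.6, Q_x = 124.4895.
dQ_x/dP = −22/(2√P) = −22/(2·8.9778).
Point elasticity E = (dQ_x/dP)·(P/Q_x) = -1.2253 × 80.6/124.4895 ≈ -0.793.
|E| < 1, so demand is inelastic at this price.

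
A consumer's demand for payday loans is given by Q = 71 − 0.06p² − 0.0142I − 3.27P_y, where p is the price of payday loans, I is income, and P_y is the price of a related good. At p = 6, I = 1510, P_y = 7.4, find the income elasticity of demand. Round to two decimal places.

-0.92

Evaluating quantity at (p, I, P_y) gives Q = 71 − 0.06(6)² − 0.0142(1510) − 3.27(7.4) = 71 − 2.16 − 21.442 − 24.198 = 23.2.
∂Q/∂I = −0.0142, so E_I = -0.0142·(1510/23.2) ≈ -0.92.
E_I < 0: inferior good.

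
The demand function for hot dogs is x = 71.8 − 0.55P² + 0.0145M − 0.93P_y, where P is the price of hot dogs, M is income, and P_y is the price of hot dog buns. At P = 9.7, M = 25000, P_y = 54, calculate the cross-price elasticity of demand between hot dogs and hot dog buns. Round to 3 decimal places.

-0.151

Evaluating quantity at (P, M, P_y) gives x = 71.8 − 0.55(9.7)² + 0.0145(25000) − 0.93(54) = 71.8 − 51.7495 + 362.5 − 50.22 = 332.3305.
∂x/∂P_y = −0.93, so E_xy = -0.93·(54/332.3305) ≈ -0.151.
E_xy < 0: the goods are complements.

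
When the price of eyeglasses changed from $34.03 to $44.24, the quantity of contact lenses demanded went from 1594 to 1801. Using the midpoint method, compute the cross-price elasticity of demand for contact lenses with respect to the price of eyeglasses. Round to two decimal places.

%ΔQ_x = (1801 − 1594)/[(1594+1801)/2] = 207/1697.5 ≈ 0.1219.
%ΔP_y = (44.24 − 34.03)/[(34.03+44.24)/2] ≈ 0.2609.
E_xy = 0.1219/0.2609 ≈ 0.47.
E_xy > 0, so contact lenses and eyeglasses are substitutes.

0.47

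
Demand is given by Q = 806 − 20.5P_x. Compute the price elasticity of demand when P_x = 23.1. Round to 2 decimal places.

At P_x = 23.1, Q = 332.45.
dQ/dP_x = −20.5.
Point elasticity E = (dQ/dP_x)·(P_x/Q) = -20.5 × 23.1/332.45 ≈ -1.42.
|E| > 1, so demand is elastic at this price.

-1.42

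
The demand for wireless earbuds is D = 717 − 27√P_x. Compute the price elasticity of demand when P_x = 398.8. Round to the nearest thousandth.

At P_x = 398.8, D = 177.8106.
dD/dP_x = −27/(2√P_x) = −27/(2·19.97).
Point elasticity E = (dD/dP_x)·(P_x/D) = -0.676 × 398.8/177.8106 ≈ -1.516.
|E| > 1, so demand is elastic at this price.

-1.516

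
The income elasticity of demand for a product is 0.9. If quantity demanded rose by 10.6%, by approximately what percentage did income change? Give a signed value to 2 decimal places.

%ΔQ ≈ E × %ΔI ⇒ %ΔI = %ΔQ / E = (10.6%)/(0.9) ≈ 11.78%.

11.78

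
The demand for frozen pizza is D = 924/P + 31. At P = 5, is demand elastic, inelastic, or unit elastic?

At P = 5, D = 215.8.
dD/dP = −924/P² = −36.96.
Point elasticity E = (dD/dP)·(P/D) = -36.96 × 5/215.8 ≈ -0.856.
|E| ≈ 0.856 < 1, so demand is inelastic.

inelastic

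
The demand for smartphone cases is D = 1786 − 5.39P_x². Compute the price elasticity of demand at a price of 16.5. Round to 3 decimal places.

At P_x = 16.5, D = 318.5725.
dD/dP_x = −2·5.39·P_x = −177.87.
Point elasticity E = (dD/dP_x)·(P_x/D) = -177.87 × 16.5/318.5725 ≈ -9.213.
|E| > 1, so demand is elastic at this price.

-9.213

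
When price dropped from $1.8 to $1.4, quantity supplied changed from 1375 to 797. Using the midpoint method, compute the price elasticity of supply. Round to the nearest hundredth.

2.13

%ΔQ = (797 − 1375)/[(1375 + 797)/2] = -578/1086 ≈ -0.5322.
%Δp = (1.4 − 1.8)/[(1.8 + 1.4)/2] = -0.4/1.6 ≈ -0.2500.
Arc elasticity E = %ΔQ/%Δp ≈ -0.5322/-0.2500 ≈ 2.13.
|E| > 1: supply is elastic over this range.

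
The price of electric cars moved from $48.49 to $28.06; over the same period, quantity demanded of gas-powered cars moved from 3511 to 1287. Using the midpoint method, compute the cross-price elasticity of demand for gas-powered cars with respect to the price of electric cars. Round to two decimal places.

%ΔQ_x = (1287 − 3511)/[(3511+1287)/2] = -2224/2399 ≈ -0.9271.
%ΔP_y = (28.06 − 48.49)/[(48.49+28.06)/2] ≈ -0.5338.
E_xy = -0.9271/-0.5338 ≈ 1.74.
E_xy > 0, so gas-powered cars and electric cars are substitutes.

1.74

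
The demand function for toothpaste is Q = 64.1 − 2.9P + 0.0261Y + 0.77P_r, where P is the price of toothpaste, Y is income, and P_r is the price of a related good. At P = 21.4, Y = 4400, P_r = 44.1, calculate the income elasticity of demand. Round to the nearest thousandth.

Evaluating quantity at (P, Y, P_r) gives Q = 64.1 − 2.9(21.4) + 0.0261(4400) + 0.77(44.1) = 64.1 − 62.06 + 114.84 + 33.957 = 150.837.
∂Q/∂Y = +0.0261, so E_I = 0.0261·(4400/150.837) ≈ 0.761.
E_I ∈ (0,1): normal good (necessity).

0.761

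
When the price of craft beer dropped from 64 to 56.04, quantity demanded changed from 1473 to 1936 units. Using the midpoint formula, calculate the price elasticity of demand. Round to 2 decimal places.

%Δq = (1936 − 1473)/[(1473 + 1936)/2] = 463/1704.5 ≈ 0.2716.
%ΔP = (56.04 − 64)/[(64 + 56.04)/2] = -7.96/60.02 ≈ -0.1326.
Arc elasticity E = %Δq/%ΔP ≈ 0.2716/-0.1326 ≈ -2.05.
|E| > 1: demand is elastic over this range.

-2.05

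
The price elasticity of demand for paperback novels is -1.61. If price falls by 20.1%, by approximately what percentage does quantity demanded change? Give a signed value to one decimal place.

32.4

%ΔQ ≈ E × %ΔP = (-1.61) × (-20.1%) ≈ 32.4%.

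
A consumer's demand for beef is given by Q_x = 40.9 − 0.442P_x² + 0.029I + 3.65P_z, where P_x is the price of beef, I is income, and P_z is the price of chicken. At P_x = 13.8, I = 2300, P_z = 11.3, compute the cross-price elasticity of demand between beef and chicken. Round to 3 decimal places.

0.638

Q_x = 40.9 − 0.442(13.8)² + 0.029(2300) + 3.65(11.3) = 40.9 − 84.1745 + 66.7 + 41.245 = 64.6705.
∂Q_x/∂P_z = +3.65, so E_xy = 3.65·(11.3/64.6705) ≈ 0.638.
E_xy > 0: the goods are substitutes.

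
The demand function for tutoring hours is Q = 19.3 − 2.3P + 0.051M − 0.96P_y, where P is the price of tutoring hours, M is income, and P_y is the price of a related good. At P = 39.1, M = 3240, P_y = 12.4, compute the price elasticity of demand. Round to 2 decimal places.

-1.09

Substituting, Q = 19.3 − 2.3(39.1) + 0.051(3240) − 0.96(12.4) = 19.3 − 89.93 + 165.24 − 11.904 = 82.706.
∂Q/∂P = −2.3, so E_p = (−2.3)·(39.1/82.706) ≈ -1.09.
|E_p| > 1: demand is elastic.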